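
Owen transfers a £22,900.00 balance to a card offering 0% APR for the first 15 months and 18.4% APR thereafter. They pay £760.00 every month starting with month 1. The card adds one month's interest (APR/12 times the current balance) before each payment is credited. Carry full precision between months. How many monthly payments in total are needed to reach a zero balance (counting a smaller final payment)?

33 months

Promo months 1–15 at r₀ = 0%/12 = 0; months 16+ at r₁ = 18.4%/12 = 0.0153333.
After month 15 (no interest yet): B = £22,900.00 − 15·£760.00 = £11,500.00.
Then at r₁ with £760.00/mo: n₂ = −ln(1 − r₁·B/P)/ln(1+r₁) ≈ 17.35 → 18 more payments.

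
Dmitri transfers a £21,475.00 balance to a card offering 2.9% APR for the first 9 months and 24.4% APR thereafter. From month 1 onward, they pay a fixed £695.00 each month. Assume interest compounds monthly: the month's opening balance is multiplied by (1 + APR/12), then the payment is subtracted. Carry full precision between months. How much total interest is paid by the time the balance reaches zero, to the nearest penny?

£5,884.55

Promo months 1–9 at r₀ = 2.9%/12 = 0.00241667; months 10+ at r₁ = 24.4%/12 = 0.0203333.
After month 9: iterate B ← B·(1+r₀) − £695.00 for 9 months → £15,630.81.
Then at r₁ with £695.00/mo: n₂ = −ln(1 − r₁·B/P)/ln(1+r₁) ≈ 30.36 → 31 more payments.
Total paid = 39·£695.00 + £254.55 = £27,359.55; interest = £27,359.55 − £21,475.00 = £5,884.55.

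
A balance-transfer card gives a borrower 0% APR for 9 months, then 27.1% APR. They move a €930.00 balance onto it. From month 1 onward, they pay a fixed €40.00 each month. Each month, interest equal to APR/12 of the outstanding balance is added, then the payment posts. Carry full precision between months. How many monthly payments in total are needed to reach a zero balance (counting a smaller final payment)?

27 months

Promo months 1–9 at r₀ = 0%/12 = 0; months 10+ at r₁ = 27.1%/12 = 0.0225833.
After month 9 (no interest yet): B = €930.00 − 9·€40.00 = €570.00.
Then at r₁ with €40.00/mo: n₂ = −ln(1 − r₁·B/P)/ln(1+r₁) ≈ 17.39 → 18 more payments.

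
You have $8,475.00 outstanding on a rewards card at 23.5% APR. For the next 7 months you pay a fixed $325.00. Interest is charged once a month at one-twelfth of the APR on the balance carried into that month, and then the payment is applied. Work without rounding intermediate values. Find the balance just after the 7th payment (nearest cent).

Monthly rate r = 23.5%/12 = 1.95833% = 0.0195833.
Each month: B ← B·(1+r) − $325.00.
Month 1: interest $165.97; balance after payment $8,315.97.
Month 2: interest $162.85; balance after payment $8,153.82.
Month 3: interest $159.68; balance after payment $7,988.50.
Month 4: interest $156.44; balance after payment $7,819.94.
Month 5: interest $153.14; balance after payment $7,648.08.
Month 6: interest $149.77; balance after payment $7,472.86.
Month 7: interest $146.34; balance after payment $7,294.20.

$7,294.20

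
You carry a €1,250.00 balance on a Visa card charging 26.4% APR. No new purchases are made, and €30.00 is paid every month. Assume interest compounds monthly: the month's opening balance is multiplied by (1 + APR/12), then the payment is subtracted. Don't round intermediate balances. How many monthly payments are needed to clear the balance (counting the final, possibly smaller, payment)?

115 months

Monthly rate r = 26.4%/12 = 2.2% = 0.022.
Recurrence: B ← B·(1+r) − €30.00.
Month 1: interest €27.50; balance after payment €1,247.50.
Month 2: interest €27.44; balance after payment €1,244.94.
Closed form: n = −ln(1 − rB₀/P)/ln(1+r) = −ln(0.083333)/ln(1.022) ≈ 114.188, so the balance reaches zero during payment 115.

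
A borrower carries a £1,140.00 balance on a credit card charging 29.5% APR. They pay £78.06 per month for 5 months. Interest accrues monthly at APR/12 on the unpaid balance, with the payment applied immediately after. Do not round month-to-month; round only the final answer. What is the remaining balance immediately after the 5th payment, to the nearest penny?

£877.22

Monthly rate r = 29.5%/12 = 2.45833% = 0.0245833.
Each month: B ← B·(1+r) − £78.06.
Month 1: interest £28.02; balance after payment £1,089.97.
Month 2: interest £26.79; balance after payment £1,038.70.
Month 3: interest £25.53; balance after payment £986.17.
Month 4: interest £24.24; balance after payment £932.36.
Month 5: interest £22.92; balance after payment £877.22.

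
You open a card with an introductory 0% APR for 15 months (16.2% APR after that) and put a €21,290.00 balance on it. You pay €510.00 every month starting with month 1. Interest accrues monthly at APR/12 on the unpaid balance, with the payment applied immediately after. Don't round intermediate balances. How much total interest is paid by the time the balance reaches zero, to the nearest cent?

Promo months 1–15 at r₀ = 0%/12 = 0; months 16+ at r₁ = 16.2%/12 = 0.0135.
After month 15 (no interest yet): B = €21,290.00 − 15·€510.00 = €13,640.00.
Then at r₁ with €510.00/mo: n₂ = −ln(1 − r₁·B/P)/ln(1+r₁) ≈ 33.40 → 34 more payments.
Total paid = 48·€510.00 + €207.08 = €24,687.08; interest = €24,687.08 − €21,290.00 = €3,397.08.

€3,397.08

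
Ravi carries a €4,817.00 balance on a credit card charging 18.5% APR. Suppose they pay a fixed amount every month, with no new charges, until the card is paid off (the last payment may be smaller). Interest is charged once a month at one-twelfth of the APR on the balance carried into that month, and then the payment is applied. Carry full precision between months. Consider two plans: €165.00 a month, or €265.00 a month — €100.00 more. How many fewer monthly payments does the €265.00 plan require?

Monthly rate r = 18.5%/12 = 1.54167% = 0.0154167.
At €165.00/mo: n = ⌈−ln(1 − rB₀/P)/ln(1+r)⌉ = 40 payments (last €14.20); total interest = total paid − €4,817.00 = €1,632.20.
At €265.00/mo: 22 payments (last €131.28); total interest €879.28.
Payments saved = 40 − 22 = 18.

18 fewer payments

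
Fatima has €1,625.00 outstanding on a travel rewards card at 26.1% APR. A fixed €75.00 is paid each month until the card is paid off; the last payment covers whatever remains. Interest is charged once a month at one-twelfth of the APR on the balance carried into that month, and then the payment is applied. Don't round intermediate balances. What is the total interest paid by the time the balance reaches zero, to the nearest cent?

Monthly rate r = 26.1%/12 = 2.175% = 0.02175.
Payoff takes n = ⌈−ln(1 − rB₀/P)/ln(1+r)⌉ = ⌈29.616⌉ = 30 payments; the last is €46.38.
Total paid = 29·€75.00 + €46.38 = €2,221.38.
Total interest = total paid − principal = €2,221.38 − €1,625.00 = €596.38.

€596.38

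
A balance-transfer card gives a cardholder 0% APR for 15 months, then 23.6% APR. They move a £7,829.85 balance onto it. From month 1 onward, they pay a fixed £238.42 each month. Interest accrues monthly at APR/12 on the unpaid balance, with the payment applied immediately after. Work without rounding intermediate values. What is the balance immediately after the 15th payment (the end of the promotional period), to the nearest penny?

£4,253.55

Promo months 1–15 at r₀ = 0%/12 = 0; months 16+ at r₁ = 23.6%/12 = 0.0196667.
After month 15 (no interest yet): B = £7,829.85 − 15·£238.42 = £4,253.55.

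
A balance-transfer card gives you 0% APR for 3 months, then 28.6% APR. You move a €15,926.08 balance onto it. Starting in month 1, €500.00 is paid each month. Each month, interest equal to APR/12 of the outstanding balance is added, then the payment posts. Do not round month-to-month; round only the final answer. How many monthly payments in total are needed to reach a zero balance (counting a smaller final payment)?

Promo months 1–3 at r₀ = 0%/12 = 0; months 4+ at r₁ = 28.6%/12 = 0.0238333.
After month 3 (no interest yet): B = €15,926.08 − 3·€500.00 = €14,426.08.
Then at r₁ with €500.00/mo: n₂ = −ln(1 − r₁·B/P)/ln(1+r₁) ≈ 49.40 → 50 more payments.

53 payments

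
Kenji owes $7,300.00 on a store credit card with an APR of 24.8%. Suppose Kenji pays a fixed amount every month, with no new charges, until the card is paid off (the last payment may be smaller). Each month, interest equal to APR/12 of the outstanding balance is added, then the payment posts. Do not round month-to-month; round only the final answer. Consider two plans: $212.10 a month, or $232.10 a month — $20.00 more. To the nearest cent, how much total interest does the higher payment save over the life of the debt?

Monthly rate r = 24.8%/12 = 2.06667% = 0.0206667.
At $212.10/mo: n = ⌈−ln(1 − rB₀/P)/ln(1+r)⌉ = 61 payments (last $156.01); total interest = total paid − $7,300.00 = $5,582.01.
At $232.10/mo: 52 payments (last $75.25); total interest $4,612.35.
Interest saved = $5,582.01 − $4,612.35 = $969.66.

$969.66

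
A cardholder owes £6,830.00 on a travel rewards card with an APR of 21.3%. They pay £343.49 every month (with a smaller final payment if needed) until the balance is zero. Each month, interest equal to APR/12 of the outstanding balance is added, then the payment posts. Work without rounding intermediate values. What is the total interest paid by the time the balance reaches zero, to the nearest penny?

£1,669.27

Monthly rate r = 21.3%/12 = 1.775% = 0.01775.
Payoff takes n = ⌈−ln(1 − rB₀/P)/ln(1+r)⌉ = ⌈24.742⌉ = 25 payments; the last is £255.51.
Total paid = 24·£343.49 + £255.51 = £8,499.27.
Total interest = total paid − principal = £8,499.27 − £6,830.00 = £1,669.27.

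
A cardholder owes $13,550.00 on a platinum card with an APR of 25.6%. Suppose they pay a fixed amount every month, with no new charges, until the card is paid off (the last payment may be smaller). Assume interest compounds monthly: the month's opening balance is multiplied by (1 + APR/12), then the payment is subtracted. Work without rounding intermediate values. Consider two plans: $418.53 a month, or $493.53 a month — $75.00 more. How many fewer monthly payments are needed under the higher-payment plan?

Monthly rate r = 25.6%/12 = 2.13333% = 0.0213333.
At $418.53/mo: n = ⌈−ln(1 − rB₀/P)/ln(1+r)⌉ = 56 payments (last $246.09); total interest = total paid − $13,550.00 = $9,715.24.
At $493.53/mo: 42 payments (last $368.70); total interest $7,053.43.
Payments saved = 56 − 42 = 14.

14 fewer payments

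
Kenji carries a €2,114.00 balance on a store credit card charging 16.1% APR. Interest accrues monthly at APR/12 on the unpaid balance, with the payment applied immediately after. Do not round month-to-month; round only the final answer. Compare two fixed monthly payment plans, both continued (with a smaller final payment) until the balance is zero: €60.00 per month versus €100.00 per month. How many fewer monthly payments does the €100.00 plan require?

23 fewer payments

Monthly rate r = 16.1%/12 = 1.34167% = 0.0134167.
At €60.00/mo: n = ⌈−ln(1 − rB₀/P)/ln(1+r)⌉ = 49 payments (last €1.33); total interest = total paid − €2,114.00 = €767.33.
At €100.00/mo: 26 payments (last €2.79); total interest €388.79.
Payments saved = 49 − 26 = 23.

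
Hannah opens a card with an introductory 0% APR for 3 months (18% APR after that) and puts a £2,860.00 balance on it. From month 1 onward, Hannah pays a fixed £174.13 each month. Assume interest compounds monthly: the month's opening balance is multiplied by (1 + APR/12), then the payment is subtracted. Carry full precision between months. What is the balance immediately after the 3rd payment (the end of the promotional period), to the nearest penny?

£2,337.61

Promo months 1–3 at r₀ = 0%/12 = 0; months 4+ at r₁ = 18%/12 = 0.015.
After month 3 (no interest yet): B = £2,860.00 − 3·£174.13 = £2,337.61.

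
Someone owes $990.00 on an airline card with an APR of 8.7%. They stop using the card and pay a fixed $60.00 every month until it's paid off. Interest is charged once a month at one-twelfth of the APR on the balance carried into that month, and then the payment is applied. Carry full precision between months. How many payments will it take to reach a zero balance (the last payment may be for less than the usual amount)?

18 payments

Monthly rate r = 8.7%/12 = 0.725% = 0.00725.
Recurrence: B ← B·(1+r) − $60.00.
Month 1: interest $7.18; balance after payment $937.18.
Month 2: interest $6.79; balance after payment $883.97.
Closed form: n = −ln(1 − rB₀/P)/ln(1+r) = −ln(0.88038)/ln(1.00725) ≈ 17.637, so the balance reaches zero during payment 18.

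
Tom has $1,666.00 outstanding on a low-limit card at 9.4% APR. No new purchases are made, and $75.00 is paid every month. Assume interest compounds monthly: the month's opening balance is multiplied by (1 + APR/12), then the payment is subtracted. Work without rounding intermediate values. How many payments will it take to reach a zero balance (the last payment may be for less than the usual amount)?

25 months

Monthly rate r = 9.4%/12 = 0.783333% = 0.00783333.
Recurrence: B ← B·(1+r) − $75.00.
Month 1: interest $13.05; balance after payment $1,604.05.
Month 2: interest $12.57; balance after payment $1,541.62.
Closed form: n = −ln(1 − rB₀/P)/ln(1+r) = −ln(0.826)/ln(1.00783) ≈ 24.500, so the balance reaches zero during payment 25.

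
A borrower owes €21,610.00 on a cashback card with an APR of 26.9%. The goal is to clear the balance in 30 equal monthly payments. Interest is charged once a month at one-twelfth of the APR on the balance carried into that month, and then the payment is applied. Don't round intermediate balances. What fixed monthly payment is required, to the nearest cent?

€997.24

Monthly rate r = 26.9%/12 = 2.24167% = 0.0224167.
Level-payment amortization: P = B₀·r / (1 − (1+r)^(−n)) = 21610.00·0.0224167 / (1 − 1.02242^(−30)).
Denominator 1 − (1+r)^(−30) = 0.485764106.
P = 484.424 / 0.485764106 ≈ 997.24.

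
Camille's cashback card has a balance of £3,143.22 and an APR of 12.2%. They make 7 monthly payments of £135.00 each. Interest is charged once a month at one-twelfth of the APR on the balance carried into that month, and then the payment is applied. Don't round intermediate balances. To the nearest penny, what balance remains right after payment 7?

Monthly rate r = 12.2%/12 = 1.01667% = 0.0101667.
Each month: B ← B·(1+r) − £135.00.
Month 1: interest £31.96; balance after payment £3,040.18.
Month 2: interest £30.91; balance after payment £2,936.08.
Month 3: interest £29.85; balance after payment £2,830.93.
Month 4: interest £28.78; balance after payment £2,724.72.
Month 5: interest £27.70; balance after payment £2,617.42.
Month 6: interest £26.61; balance after payment £2,509.03.
Month 7: interest £25.51; balance after payment £2,399.54.

£2,399.54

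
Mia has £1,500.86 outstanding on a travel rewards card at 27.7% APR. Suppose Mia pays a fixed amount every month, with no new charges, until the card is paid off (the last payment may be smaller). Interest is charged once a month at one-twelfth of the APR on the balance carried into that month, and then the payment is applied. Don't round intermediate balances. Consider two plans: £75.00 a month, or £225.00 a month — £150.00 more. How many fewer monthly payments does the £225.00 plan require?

20 fewer payments

Monthly rate r = 27.7%/12 = 2.30833% = 0.0230833.
At £75.00/mo: n = ⌈−ln(1 − rB₀/P)/ln(1+r)⌉ = 28 payments (last £11.96); total interest = total paid − £1,500.86 = £536.10.
At £225.00/mo: 8 payments (last £74.14); total interest £148.28.
Payments saved = 28 − 8 = 20.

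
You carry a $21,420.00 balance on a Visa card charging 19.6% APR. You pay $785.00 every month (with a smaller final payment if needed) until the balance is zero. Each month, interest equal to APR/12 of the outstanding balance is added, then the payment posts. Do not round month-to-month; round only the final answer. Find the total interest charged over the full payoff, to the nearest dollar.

Monthly rate r = 19.6%/12 = 1.63333% = 0.0163333.
Payoff takes n = ⌈−ln(1 − rB₀/P)/ln(1+r)⌉ = ⌈36.418⌉ = 37 payments; the last is $329.39.
Total paid = 36·$785.00 + $329.39 = $28,589.39.
Total interest = total paid − principal = $28,589.39 − $21,420.00 = $7,169.39.

$7,169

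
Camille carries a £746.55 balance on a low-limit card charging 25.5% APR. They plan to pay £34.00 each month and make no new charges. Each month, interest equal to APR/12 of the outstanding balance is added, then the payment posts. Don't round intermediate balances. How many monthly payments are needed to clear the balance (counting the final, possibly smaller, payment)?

Monthly rate r = 25.5%/12 = 2.125% = 0.02125.
Recurrence: B ← B·(1+r) − £34.00.
Month 1: interest £15.86; balance after payment £728.41.
Month 2: interest £15.48; balance after payment £709.89.
Closed form: n = −ln(1 − rB₀/P)/ln(1+r) = −ln(0.53341)/ln(1.02125) ≈ 29.888, so the balance reaches zero during payment 30.

30 months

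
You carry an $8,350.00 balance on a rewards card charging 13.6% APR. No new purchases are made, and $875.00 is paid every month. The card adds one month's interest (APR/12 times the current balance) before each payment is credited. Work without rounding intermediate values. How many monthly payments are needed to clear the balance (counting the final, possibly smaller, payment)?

Monthly rate r = 13.6%/12 = 1.13333% = 0.0113333.
Recurrence: B ← B·(1+r) − $875.00.
Month 1: interest $94.63; balance after payment $7,569.63.
Month 2: interest $85.79; balance after payment $6,780.42.
Closed form: n = −ln(1 − rB₀/P)/ln(1+r) = −ln(0.89185)/ln(1.01133) ≈ 10.157, so the balance reaches zero during payment 11.

11 months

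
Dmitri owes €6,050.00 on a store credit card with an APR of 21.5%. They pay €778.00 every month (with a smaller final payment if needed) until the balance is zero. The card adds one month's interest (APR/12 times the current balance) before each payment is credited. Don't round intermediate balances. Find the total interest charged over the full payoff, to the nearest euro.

€525

Monthly rate r = 21.5%/12 = 1.79167% = 0.0179167.
Payoff takes n = ⌈−ln(1 − rB₀/P)/ln(1+r)⌉ = ⌈8.449⌉ = 9 payments; the last is €351.12.
Total paid = 8·€778.00 + €351.12 = €6,575.12.
Total interest = total paid − principal = €6,575.12 − €6,050.00 = €525.12.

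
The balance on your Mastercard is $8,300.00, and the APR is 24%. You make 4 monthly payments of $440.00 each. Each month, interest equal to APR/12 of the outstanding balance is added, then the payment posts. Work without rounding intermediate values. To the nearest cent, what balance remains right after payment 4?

$7,170.68

Monthly rate r = 24%/12 = 2% = 0.02.
Each month: B ← B·(1+r) − $440.00.
Month 1: interest $166.00; balance after payment $8,026.00.
Month 2: interest $160.52; balance after payment $7,746.52.
Month 3: interest $154.93; balance after payment $7,461.45.
Month 4: interest $149.23; balance after payment $7,170.68.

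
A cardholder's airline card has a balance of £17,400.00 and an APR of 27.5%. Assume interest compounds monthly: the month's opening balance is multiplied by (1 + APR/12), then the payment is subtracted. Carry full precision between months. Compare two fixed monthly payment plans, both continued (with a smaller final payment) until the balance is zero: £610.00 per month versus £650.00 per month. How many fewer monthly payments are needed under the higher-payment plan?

5 fewer payments

Monthly rate r = 27.5%/12 = 2.29167% = 0.0229167.
At £610.00/mo: n = ⌈−ln(1 − rB₀/P)/ln(1+r)⌉ = 47 payments (last £489.67); total interest = total paid − £17,400.00 = £11,149.67.
At £650.00/mo: 42 payments (last £618.41); total interest £9,868.41.
Payments saved = 47 − 42 = 5.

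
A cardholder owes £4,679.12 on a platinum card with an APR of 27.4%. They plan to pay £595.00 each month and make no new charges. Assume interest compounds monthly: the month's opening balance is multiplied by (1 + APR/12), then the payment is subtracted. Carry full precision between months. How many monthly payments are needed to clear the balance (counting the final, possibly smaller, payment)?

Monthly rate r = 27.4%/12 = 2.28333% = 0.0228333.
Recurrence: B ← B·(1+r) − £595.00.
Month 1: interest £106.84; balance after payment £4,190.96.
Month 2: interest £95.69; balance after payment £3,691.65.
Closed form: n = −ln(1 − rB₀/P)/ln(1+r) = −ln(0.82044)/ln(1.02283) ≈ 8.767, so the balance reaches zero during payment 9.

9 payments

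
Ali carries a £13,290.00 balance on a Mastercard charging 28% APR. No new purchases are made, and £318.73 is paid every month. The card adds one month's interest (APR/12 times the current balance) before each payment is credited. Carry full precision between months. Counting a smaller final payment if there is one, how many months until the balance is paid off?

157 payments

Monthly rate r = 28%/12 = 2.33333% = 0.0233333.
Recurrence: B ← B·(1+r) − £318.73.
Month 1: interest £310.10; balance after payment £13,281.37.
Month 2: interest £309.90; balance after payment £13,272.54.
Closed form: n = −ln(1 − rB₀/P)/ln(1+r) = −ln(0.027076)/ln(1.02333) ≈ 156.473, so the balance reaches zero during payment 157.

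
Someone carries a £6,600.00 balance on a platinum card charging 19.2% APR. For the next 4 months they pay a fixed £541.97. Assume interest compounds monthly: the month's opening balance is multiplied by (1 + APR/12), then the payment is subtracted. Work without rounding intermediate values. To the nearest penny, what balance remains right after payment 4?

£4,812.18

Monthly rate r = 19.2%/12 = 1.6% = 0.016.
Each month: B ← B·(1+r) − £541.97.
Month 1: interest £105.60; balance after payment £6,163.63.
Month 2: interest £98.62; balance after payment £5,720.28.
Month 3: interest £91.52; balance after payment £5,269.83.
Month 4: interest £84.32; balance after payment £4,812.18.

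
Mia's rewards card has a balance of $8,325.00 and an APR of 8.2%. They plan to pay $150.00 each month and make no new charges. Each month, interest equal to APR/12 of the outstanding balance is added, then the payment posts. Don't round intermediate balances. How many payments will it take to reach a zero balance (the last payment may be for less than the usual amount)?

Monthly rate r = 8.2%/12 = 0.683333% = 0.00683333.
Recurrence: B ← B·(1+r) − $150.00.
Month 1: interest $56.89; balance after payment $8,231.89.
Month 2: interest $56.25; balance after payment $8,138.14.
Closed form: n = −ln(1 − rB₀/P)/ln(1+r) = −ln(0.62075)/ln(1.00683) ≈ 70.018, so the balance reaches zero during payment 71.

71 payments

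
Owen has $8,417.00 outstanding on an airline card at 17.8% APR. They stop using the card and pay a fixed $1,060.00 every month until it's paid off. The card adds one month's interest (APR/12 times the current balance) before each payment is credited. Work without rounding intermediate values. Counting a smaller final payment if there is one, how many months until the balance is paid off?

9 payments

Monthly rate r = 17.8%/12 = 1.48333% = 0.0148333.
Recurrence: B ← B·(1+r) − $1,060.00.
Month 1: interest $124.85; balance after payment $7,481.85.
Month 2: interest $110.98; balance after payment $6,532.83.
Closed form: n = −ln(1 − rB₀/P)/ln(1+r) = −ln(0.88221)/ln(1.01483) ≈ 8.511, so the balance reaches zero during payment 9.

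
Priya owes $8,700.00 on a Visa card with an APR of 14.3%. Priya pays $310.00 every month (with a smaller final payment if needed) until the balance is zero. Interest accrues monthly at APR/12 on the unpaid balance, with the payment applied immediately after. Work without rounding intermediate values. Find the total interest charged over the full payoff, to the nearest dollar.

$1,954

Monthly rate r = 14.3%/12 = 1.19167% = 0.0119167.
Payoff takes n = ⌈−ln(1 − rB₀/P)/ln(1+r)⌉ = ⌈34.367⌉ = 35 payments; the last is $114.21.
Total paid = 34·$310.00 + $114.21 = $10,654.21.
Total interest = total paid − principal = $10,654.21 − $8,700.00 = $1,954.21.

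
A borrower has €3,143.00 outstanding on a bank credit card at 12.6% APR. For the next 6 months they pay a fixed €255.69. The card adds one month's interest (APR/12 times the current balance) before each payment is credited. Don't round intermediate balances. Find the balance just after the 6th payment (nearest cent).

€1,771.30

Monthly rate r = 12.6%/12 = 1.05% = 0.0105.
Each month: B ← B·(1+r) − €255.69.
Month 1: interest €33.00; balance after payment €2,920.31.
Month 2: interest €30.66; balance after payment €2,695.28.
Month 3: interest €28.30; balance after payment €2,467.90.
Month 4: interest €25.91; balance after payment €2,238.12.
Month 5: interest €23.50; balance after payment €2,005.93.
Month 6: interest €21.06; balance after payment €1,771.30.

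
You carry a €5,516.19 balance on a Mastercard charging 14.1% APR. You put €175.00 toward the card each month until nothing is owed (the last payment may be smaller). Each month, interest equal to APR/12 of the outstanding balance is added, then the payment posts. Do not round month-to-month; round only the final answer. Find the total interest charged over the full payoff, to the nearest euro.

€1,415

Monthly rate r = 14.1%/12 = 1.175% = 0.01175.
Payoff takes n = ⌈−ln(1 − rB₀/P)/ln(1+r)⌉ = ⌈39.603⌉ = 40 payments; the last is €105.84.
Total paid = 39·€175.00 + €105.84 = €6,930.84.
Total interest = total paid − principal = €6,930.84 − €5,516.19 = €1,414.65.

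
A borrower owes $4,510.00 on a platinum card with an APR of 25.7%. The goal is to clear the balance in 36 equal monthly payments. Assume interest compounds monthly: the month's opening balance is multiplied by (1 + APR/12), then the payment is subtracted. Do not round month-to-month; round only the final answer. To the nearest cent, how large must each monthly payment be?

Monthly rate r = 25.7%/12 = 2.14167% = 0.0214167.
Level-payment amortization: P = B₀·r / (1 − (1+r)^(−n)) = 4510.00·0.0214167 / (1 − 1.02142^(−36)).
Denominator 1 − (1+r)^(−36) = 0.533669138.
P = 96.5892 / 0.533669138 ≈ 180.99.

$180.99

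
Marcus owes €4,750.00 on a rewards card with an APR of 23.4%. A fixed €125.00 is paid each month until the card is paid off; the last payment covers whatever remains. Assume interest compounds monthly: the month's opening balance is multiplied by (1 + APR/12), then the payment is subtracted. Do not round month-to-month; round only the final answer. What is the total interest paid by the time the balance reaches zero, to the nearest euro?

Monthly rate r = 23.4%/12 = 1.95% = 0.0195.
Payoff takes n = ⌈−ln(1 − rB₀/P)/ln(1+r)⌉ = ⌈69.952⌉ = 70 payments; the last is €119.01.
Total paid = 69·€125.00 + €119.01 = €8,744.01.
Total interest = total paid − principal = €8,744.01 − €4,750.00 = €3,994.01.

€3,994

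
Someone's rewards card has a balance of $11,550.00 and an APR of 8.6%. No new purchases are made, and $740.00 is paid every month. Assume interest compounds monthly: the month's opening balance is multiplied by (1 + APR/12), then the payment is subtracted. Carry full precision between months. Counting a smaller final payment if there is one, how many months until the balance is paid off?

Monthly rate r = 8.6%/12 = 0.716667% = 0.00716667.
Recurrence: B ← B·(1+r) − $740.00.
Month 1: interest $82.78; balance after payment $10,892.77.
Month 2: interest $78.06; balance after payment $10,230.84.
Closed form: n = −ln(1 − rB₀/P)/ln(1+r) = −ln(0.88814)/ln(1.00717) ≈ 16.611, so the balance reaches zero during payment 17.

17 months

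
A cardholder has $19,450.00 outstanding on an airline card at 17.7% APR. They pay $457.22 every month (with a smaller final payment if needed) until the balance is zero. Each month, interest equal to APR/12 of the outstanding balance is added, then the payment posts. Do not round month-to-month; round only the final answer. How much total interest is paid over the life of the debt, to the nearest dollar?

$11,384

Monthly rate r = 17.7%/12 = 1.475% = 0.01475.
Payoff takes n = ⌈−ln(1 − rB₀/P)/ln(1+r)⌉ = ⌈67.436⌉ = 68 payments; the last is $200.04.
Total paid = 67·$457.22 + $200.04 = $30,833.78.
Total interest = total paid − principal = $30,833.78 − $19,450.00 = $11,383.78.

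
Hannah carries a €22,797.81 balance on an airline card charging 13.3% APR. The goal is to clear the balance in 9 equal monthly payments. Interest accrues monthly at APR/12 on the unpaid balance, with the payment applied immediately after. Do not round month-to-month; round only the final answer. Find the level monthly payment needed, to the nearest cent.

Monthly rate r = 13.3%/12 = 1.10833% = 0.0110833.
Level-payment amortization: P = B₀·r / (1 − (1+r)^(−n)) = 22797.81·0.0110833 / (1 − 1.01108^(−9)).
Denominator 1 − (1+r)^(−9) = 0.094439572.
P = 252.676 / 0.094439572 ≈ 2675.53.

€2,675.53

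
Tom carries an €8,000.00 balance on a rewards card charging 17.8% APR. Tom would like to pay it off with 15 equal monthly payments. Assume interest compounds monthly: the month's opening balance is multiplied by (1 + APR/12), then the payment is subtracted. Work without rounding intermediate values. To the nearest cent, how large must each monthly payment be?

Monthly rate r = 17.8%/12 = 1.48333% = 0.0148333.
Level-payment amortization: P = B₀·r / (1 − (1+r)^(−n)) = 8000.00·0.0148333 / (1 − 1.01483^(−15)).
Denominator 1 − (1+r)^(−15) = 0.198175827.
P = 118.667 / 0.198175827 ≈ 598.79.

€598.79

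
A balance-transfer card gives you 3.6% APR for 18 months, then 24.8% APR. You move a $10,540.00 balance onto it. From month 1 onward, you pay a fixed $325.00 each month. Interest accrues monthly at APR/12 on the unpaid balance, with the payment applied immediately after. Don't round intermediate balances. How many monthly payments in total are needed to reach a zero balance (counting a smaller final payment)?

Promo months 1–18 at r₀ = 3.6%/12 = 0.003; months 19+ at r₁ = 24.8%/12 = 0.0206667.
After month 18: iterate B ← B·(1+r₀) − $325.00 for 18 months → $5,122.32.
Then at r₁ with $325.00/mo: n₂ = −ln(1 − r₁·B/P)/ln(1+r₁) ≈ 19.27 → 20 more payments.

38 months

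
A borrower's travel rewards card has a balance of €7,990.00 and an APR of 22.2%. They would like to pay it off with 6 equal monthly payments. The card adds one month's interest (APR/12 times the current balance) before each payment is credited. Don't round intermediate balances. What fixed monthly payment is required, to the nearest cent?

Monthly rate r = 22.2%/12 = 1.85% = 0.0185.
Level-payment amortization: P = B₀·r / (1 − (1+r)^(−n)) = 7990.00·0.0185 / (1 − 1.0185^(−6)).
Denominator 1 − (1+r)^(−6) = 0.10415309.
P = 147.815 / 0.10415309 ≈ 1419.21.

€1,419.21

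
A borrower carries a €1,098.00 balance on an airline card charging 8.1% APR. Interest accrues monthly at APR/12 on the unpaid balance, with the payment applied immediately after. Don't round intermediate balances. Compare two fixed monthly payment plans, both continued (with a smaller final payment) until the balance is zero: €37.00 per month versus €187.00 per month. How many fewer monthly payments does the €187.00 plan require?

27 fewer payments

Monthly rate r = 8.1%/12 = 0.675% = 0.00675.
At €37.00/mo: n = ⌈−ln(1 − rB₀/P)/ln(1+r)⌉ = 34 payments (last €8.44); total interest = total paid − €1,098.00 = €131.44.
At €187.00/mo: 7 payments (last €2.14); total interest €26.14.
Payments saved = 34 − 7 = 27.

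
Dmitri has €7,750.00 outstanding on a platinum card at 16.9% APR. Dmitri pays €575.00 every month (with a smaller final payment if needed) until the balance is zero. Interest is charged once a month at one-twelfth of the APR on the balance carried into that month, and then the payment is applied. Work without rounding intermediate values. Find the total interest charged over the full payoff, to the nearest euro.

€905

Monthly rate r = 16.9%/12 = 1.40833% = 0.0140833.
Payoff takes n = ⌈−ln(1 − rB₀/P)/ln(1+r)⌉ = ⌈15.052⌉ = 16 payments; the last is €29.85.
Total paid = 15·€575.00 + €29.85 = €8,654.85.
Total interest = total paid − principal = €8,654.85 − €7,750.00 = €904.85.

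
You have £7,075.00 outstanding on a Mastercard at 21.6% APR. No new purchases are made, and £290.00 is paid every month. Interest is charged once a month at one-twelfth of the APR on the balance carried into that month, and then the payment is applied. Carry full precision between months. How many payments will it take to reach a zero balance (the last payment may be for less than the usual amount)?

Monthly rate r = 21.6%/12 = 1.8% = 0.018.
Recurrence: B ← B·(1+r) − £290.00.
Month 1: interest £127.35; balance after payment £6,912.35.
Month 2: interest £124.42; balance after payment £6,746.77.
Closed form: n = −ln(1 − rB₀/P)/ln(1+r) = −ln(0.56086)/ln(1.018) ≈ 32.415, so the balance reaches zero during payment 33.

33 payments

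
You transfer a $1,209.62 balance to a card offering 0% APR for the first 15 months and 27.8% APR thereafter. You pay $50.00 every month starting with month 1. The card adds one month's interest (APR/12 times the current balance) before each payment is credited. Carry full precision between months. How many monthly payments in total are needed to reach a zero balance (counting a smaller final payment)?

26 payments

Promo months 1–15 at r₀ = 0%/12 = 0; months 16+ at r₁ = 27.8%/12 = 0.0231667.
After month 15 (no interest yet): B = $1,209.62 − 15·$50.00 = $459.62.
Then at r₁ with $50.00/mo: n₂ = −ln(1 − r₁·B/P)/ln(1+r₁) ≈ 10.46 → 11 more payments.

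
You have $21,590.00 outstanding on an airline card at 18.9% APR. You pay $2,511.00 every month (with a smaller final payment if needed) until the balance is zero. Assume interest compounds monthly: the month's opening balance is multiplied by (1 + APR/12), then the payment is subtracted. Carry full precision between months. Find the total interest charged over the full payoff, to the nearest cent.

Monthly rate r = 18.9%/12 = 1.575% = 0.01575.
Payoff takes n = ⌈−ln(1 − rB₀/P)/ln(1+r)⌉ = ⌈9.311⌉ = 10 payments; the last is $786.32.
Total paid = 9·$2,511.00 + $786.32 = $23,385.32.
Total interest = total paid − principal = $23,385.32 − $21,590.00 = $1,795.32.

$1,795.32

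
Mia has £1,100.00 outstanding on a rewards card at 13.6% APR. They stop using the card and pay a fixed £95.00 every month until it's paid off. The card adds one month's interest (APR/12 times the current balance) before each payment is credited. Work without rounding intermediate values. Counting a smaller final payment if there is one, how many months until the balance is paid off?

Monthly rate r = 13.6%/12 = 1.13333% = 0.0113333.
Recurrence: B ← B·(1+r) − £95.00.
Month 1: interest £12.47; balance after payment £1,017.47.
Month 2: interest £11.53; balance after payment £934.00.
Closed form: n = −ln(1 − rB₀/P)/ln(1+r) = −ln(0.86877)/ln(1.01133) ≈ 12.483, so the balance reaches zero during payment 13.

13 payments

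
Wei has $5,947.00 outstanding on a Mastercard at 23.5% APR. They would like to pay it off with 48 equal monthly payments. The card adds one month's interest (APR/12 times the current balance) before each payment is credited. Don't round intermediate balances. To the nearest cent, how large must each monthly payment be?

$192.24

Monthly rate r = 23.5%/12 = 1.95833% = 0.0195833.
Level-payment amortization: P = B₀·r / (1 − (1+r)^(−n)) = 5947.00·0.0195833 / (1 − 1.01958^(−48)).
Denominator 1 − (1+r)^(−48) = 0.60580685.
P = 116.462 / 0.60580685 ≈ 192.24.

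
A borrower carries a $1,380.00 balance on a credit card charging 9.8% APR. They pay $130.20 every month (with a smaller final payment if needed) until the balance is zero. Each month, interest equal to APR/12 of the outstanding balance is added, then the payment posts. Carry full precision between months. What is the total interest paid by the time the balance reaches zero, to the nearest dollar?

$69

Monthly rate r = 9.8%/12 = 0.816667% = 0.00816667.
Payoff takes n = ⌈−ln(1 − rB₀/P)/ln(1+r)⌉ = ⌈11.131⌉ = 12 payments; the last is $17.16.
Total paid = 11·$130.20 + $17.16 = $1,449.36.
Total interest = total paid − principal = $1,449.36 − $1,380.00 = $69.36.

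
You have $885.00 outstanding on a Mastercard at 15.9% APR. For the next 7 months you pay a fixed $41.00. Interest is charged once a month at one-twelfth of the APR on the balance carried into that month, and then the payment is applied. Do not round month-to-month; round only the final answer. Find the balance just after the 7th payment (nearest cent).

$671.76

Monthly rate r = 15.9%/12 = 1.325% = 0.01325.
Each month: B ← B·(1+r) − $41.00.
Month 1: interest $11.73; balance after payment $855.73.
Month 2: interest $11.34; balance after payment $826.06.
Month 3: interest $10.95; balance after payment $796.01.
Month 4: interest $10.55; balance after payment $765.56.
Month 5: interest $10.14; balance after payment $734.70.
Month 6: interest $9.73; balance after payment $703.44.
Month 7: interest $9.32; balance after payment $671.76.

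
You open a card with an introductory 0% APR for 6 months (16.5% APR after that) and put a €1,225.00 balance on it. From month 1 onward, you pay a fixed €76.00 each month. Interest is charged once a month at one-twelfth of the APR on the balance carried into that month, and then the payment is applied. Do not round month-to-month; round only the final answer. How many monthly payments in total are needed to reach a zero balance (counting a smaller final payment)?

Promo months 1–6 at r₀ = 0%/12 = 0; months 7+ at r₁ = 16.5%/12 = 0.01375.
After month 6 (no interest yet): B = €1,225.00 − 6·€76.00 = €769.00.
Then at r₁ with €76.00/mo: n₂ = −ln(1 − r₁·B/P)/ln(1+r₁) ≈ 10.97 → 11 more payments.

17 months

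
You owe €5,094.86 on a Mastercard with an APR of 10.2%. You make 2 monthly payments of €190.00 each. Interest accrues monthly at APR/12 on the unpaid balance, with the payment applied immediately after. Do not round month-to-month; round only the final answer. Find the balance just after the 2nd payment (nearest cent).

€4,800.23

Monthly rate r = 10.2%/12 = 0.85% = 0.0085.
Each month: B ← B·(1+r) − €190.00.
Month 1: interest €43.31; balance after payment €4,948.17.
Month 2: interest €42.06; balance after payment €4,800.23.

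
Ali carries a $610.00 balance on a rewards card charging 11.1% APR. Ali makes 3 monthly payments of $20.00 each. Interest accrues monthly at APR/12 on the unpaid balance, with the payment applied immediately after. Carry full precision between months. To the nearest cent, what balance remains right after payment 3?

$566.53

Monthly rate r = 11.1%/12 = 0.925% = 0.00925.
Each month: B ← B·(1+r) − $20.00.
Month 1: interest $5.64; balance after payment $595.64.
Month 2: interest $5.51; balance after payment $581.15.
Month 3: interest $5.38; balance after payment $566.53.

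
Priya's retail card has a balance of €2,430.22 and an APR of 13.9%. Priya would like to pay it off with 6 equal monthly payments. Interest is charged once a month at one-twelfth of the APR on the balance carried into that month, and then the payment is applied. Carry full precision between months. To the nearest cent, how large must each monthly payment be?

€421.62

Monthly rate r = 13.9%/12 = 1.15833% = 0.0115833.
Level-payment amortization: P = B₀·r / (1 − (1+r)^(−n)) = 2430.22·0.0115833 / (1 − 1.01158^(−6)).
Denominator 1 − (1+r)^(−6) = 0.0667671712.
P = 28.15 / 0.0667671712 ≈ 421.62.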